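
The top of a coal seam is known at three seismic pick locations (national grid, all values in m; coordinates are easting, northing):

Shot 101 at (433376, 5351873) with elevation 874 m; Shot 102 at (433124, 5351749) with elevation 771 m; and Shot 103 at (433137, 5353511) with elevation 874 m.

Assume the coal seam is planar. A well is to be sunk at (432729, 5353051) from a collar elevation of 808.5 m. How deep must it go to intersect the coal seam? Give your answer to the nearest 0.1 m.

115.7 m

Let the plane be z = a·easting + b·northing + c.
Shot 102−Shot 101: −252a − 124b = −103;  Shot 103−Shot 101: −239a + 1638b = 0.
Solving gives a = 0.381350415, b = 0.055642704.
Then c = 874 − a·433376 − b·5351873 = −462186.80.
At (432729, 5353051): z_contact = 165021.38 + 297858.23 − 462186.80 = 692.81 m.
Depth below ground = 808.5 − 692.81 = 115.7 m.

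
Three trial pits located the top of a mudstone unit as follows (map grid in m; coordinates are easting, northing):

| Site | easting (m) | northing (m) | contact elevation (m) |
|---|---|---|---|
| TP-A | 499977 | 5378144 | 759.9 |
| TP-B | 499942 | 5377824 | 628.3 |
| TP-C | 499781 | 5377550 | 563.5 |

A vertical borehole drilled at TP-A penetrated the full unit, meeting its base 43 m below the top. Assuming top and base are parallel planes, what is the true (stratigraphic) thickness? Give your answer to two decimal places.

37.19 m

Two edge vectors: TP-A→TP-B = (-35, -320, -131.6), TP-A→TP-C = (-196, -594, -196.4).
Normal n = (TP-A→TP-B) × (TP-A→TP-C) = (-15322.4, 18919.6, -41930).
So ∂z/∂easting = −n_x/n_z = −0.36543 and ∂z/∂northing = −n_y/n_z = 0.45122.
|∇z| = √(a²+b²) = 0.58063, so dip δ = arctan(0.58063) = 30.14°.
True thickness = vertical thickness × cos δ = 43 × cos 30.14° = 37.19 m.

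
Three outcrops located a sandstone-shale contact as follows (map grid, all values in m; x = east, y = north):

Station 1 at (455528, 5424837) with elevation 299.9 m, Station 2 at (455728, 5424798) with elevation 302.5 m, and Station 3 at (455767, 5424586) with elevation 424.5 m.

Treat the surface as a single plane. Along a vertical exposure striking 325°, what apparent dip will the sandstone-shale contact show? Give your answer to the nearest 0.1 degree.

23.2°

Two edge vectors: Station 1→Station 2 = (200, -39, 2.6), Station 1→Station 3 = (239, -251, 124.6).
Normal n = (Station 1→Station 2) × (Station 1→Station 3) = (-4206.8, -24298.6, -40879).
So ∂z/∂x = −n_x/n_z = −0.10291 and ∂z/∂y = −n_y/n_z = −0.59440.
Unit vector along 325° is (sin 325°, cos 325°) = (-0.5736, 0.8192).
Slope in that direction = a·(-0.5736) + b·(0.8192) = −0.42788.
Apparent dip = arctan|0.42788| = 23.2° (true dip is 31.1°, so apparent ≤ true as expected).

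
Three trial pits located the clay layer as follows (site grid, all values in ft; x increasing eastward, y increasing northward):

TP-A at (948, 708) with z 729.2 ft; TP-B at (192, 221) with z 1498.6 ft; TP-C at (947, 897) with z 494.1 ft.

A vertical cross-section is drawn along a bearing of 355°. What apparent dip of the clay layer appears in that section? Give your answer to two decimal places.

Let the plane be z = a·x + b·y + c.
TP-B−TP-A: −756a − 487b = 769.4;  TP-C−TP-A: −1a + 189b = −235.1.
Solving gives a = −0.21568, b = −1.24506.
Unit vector along 355° is (sin 355°, cos 355°) = (-0.0872, 0.9962).
Slope in that direction = a·(-0.0872) + b·(0.9962) = −1.22152.
Apparent dip = arctan|1.22152| = 50.69° (true dip is 51.6°, so apparent ≤ true as expected).

50.69°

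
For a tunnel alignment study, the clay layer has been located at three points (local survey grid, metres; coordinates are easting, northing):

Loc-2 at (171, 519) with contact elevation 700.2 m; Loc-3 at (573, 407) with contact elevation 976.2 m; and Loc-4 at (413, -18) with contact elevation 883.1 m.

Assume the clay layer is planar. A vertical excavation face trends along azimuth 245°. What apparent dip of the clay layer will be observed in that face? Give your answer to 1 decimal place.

Two edge vectors: Loc-2→Loc-3 = (402, -112, 276), Loc-2→Loc-4 = (242, -537, 182.9).
Normal n = (Loc-2→Loc-3) × (Loc-2→Loc-4) = (127727.2, -6733.8, -188770).
So ∂z/∂easting = −n_x/n_z = 0.67663 and ∂z/∂northing = −n_y/n_z = −0.03567.
Unit vector along 245° is (sin 245°, cos 245°) = (-0.9063, -0.4226).
Slope in that direction = a·(-0.9063) + b·(-0.4226) = −0.59816.
Apparent dip = arctan|0.59816| = 30.9° (true dip is 34.1°, so apparent ≤ true as expected).

30.9°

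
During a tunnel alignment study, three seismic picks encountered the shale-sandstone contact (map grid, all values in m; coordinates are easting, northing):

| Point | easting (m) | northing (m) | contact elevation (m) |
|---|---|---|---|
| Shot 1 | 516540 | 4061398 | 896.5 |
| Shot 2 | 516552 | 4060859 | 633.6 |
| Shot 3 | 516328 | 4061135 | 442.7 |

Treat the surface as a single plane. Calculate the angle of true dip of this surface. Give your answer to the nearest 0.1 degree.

Two edge vectors: Shot 1→Shot 2 = (12, -539, -262.9), Shot 1→Shot 3 = (-212, -263, -453.8).
Normal n = (Shot 1→Shot 2) × (Shot 1→Shot 3) = (175455.5, 61180.4, -117424).
So ∂z/∂easting = −n_x/n_z = 1.49420 and ∂z/∂northing = −n_y/n_z = 0.52102.
Gradient magnitude |∇z| = √(a² + b²) = √(2.23265 + 0.27146) = 1.58244.
True dip = arctan(1.58244) = 57.7°, dipping toward WSW (azimuth ≈ 251°).

57.7°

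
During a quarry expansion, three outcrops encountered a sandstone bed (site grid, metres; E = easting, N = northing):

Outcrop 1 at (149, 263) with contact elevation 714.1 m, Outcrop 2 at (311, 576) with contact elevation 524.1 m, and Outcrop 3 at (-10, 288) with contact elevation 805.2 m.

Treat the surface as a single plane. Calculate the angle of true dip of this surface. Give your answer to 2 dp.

Let the plane be z = a·E + b·N + c.
Outcrop 2−Outcrop 1: 162a + 313b = −190;  Outcrop 3−Outcrop 1: −159a + 25b = 91.1.
Solving gives a = −0.61810, b = −0.28712.
Gradient magnitude |∇z| = √(a² + b²) = √(0.38205 + 0.08244) = 0.68153.
True dip = arctan(0.68153) = 34.28°, dipping toward ENE (azimuth ≈ 065°).

34.28°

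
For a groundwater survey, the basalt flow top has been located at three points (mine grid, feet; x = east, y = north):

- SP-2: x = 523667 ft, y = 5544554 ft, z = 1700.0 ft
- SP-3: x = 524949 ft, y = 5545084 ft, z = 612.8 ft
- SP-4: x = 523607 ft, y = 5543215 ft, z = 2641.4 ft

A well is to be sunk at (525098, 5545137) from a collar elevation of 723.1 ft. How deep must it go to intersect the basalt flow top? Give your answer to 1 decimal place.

230.8 ft

Let the plane be z = a·x + b·y + c.
SP-3−SP-2: 1282a + 530b = −1087.2;  SP-4−SP-2: −60a − 1339b = 941.4.
Solving gives a = −0.567913067, b = −0.677614052.
Then c = 1700 − a·523667 − b·5544554 = 4056165.04.
At (525098, 5545137): z_contact = −298210.02 − 3757462.75 + 4056165.04 = 492.27 ft.
Depth below ground = 723.1 − 492.27 = 230.8 ft.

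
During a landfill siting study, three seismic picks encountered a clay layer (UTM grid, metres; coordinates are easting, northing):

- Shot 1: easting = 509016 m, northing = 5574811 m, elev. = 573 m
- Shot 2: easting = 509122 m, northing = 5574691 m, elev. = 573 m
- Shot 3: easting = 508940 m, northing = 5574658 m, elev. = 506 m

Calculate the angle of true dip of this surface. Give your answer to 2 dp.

Two edge vectors: Shot 1→Shot 2 = (106, -120, 0), Shot 1→Shot 3 = (-76, -153, -67).
Normal n = (Shot 1→Shot 2) × (Shot 1→Shot 3) = (8040, 7102, -25338).
So ∂z/∂easting = −n_x/n_z = 0.31731 and ∂z/∂northing = −n_y/n_z = 0.28029.
Gradient magnitude |∇z| = √(a² + b²) = √(0.10069 + 0.07856) = 0.42338.
True dip = arctan(0.42338) = 22.95°, dipping toward SW (azimuth ≈ 229°).

22.95°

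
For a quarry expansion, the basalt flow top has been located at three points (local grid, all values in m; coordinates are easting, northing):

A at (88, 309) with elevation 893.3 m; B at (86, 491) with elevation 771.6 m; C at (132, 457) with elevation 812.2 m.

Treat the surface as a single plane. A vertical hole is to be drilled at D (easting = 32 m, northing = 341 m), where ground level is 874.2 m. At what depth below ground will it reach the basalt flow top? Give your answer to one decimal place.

Let the plane be z = a·easting + b·northing + c.
B−A: −2a + 182b = −121.7;  C−A: 44a + 148b = −81.1.
Solving gives a = 0.39155, b = −0.66438.
Then c = 893.3 − a·88 − b·309 = 1064.14.
At (32, 341): z_contact = 12.53 − 226.55 + 1064.14 = 850.11 m.
Depth below ground = 874.2 − 850.11 = 24.1 m.

24.1 m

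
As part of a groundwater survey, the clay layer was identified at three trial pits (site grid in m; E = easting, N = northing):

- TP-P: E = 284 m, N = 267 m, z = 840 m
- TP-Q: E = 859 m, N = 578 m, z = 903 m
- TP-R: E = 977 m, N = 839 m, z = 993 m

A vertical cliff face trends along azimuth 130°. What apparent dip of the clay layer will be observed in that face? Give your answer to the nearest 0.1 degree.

18.2°

Let the plane be z = a·E + b·N + c.
TP-Q−TP-P: 575a + 311b = 63;  TP-R−TP-P: 693a + 572b = 153.
Solving gives a = −0.10185, b = 0.39087.
Unit vector along 130° is (sin 130°, cos 130°) = (0.7660, -0.6428).
Slope in that direction = a·(0.7660) + b·(-0.6428) = −0.32927.
Apparent dip = arctan|0.32927| = 18.2° (true dip is 22.0°, so apparent ≤ true as expected).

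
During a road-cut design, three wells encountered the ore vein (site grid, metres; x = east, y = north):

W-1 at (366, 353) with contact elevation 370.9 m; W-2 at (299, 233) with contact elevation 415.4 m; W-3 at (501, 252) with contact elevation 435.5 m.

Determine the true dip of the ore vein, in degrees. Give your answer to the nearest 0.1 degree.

Let the plane be z = a·x + b·y + c.
W-2−W-1: −67a − 120b = 44.5;  W-3−W-1: 135a − 101b = 64.6.
Solving gives a = 0.14183, b = −0.45002.
Gradient magnitude |∇z| = √(a² + b²) = √(0.02012 + 0.20252) = 0.47185.
True dip = arctan(0.47185) = 25.3°, dipping toward NNW (azimuth ≈ 343°).

25.3°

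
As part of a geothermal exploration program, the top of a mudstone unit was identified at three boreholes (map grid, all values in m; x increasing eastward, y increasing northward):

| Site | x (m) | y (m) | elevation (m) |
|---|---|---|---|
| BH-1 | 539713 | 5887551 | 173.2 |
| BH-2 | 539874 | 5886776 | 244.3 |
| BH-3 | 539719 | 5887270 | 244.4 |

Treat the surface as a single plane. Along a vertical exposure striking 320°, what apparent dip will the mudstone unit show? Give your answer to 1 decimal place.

Two edge vectors: BH-1→BH-2 = (161, -775, 71.1), BH-1→BH-3 = (6, -281, 71.2).
Normal n = (BH-1→BH-2) × (BH-1→BH-3) = (-35200.9, -11036.6, -40591).
So ∂z/∂x = −n_x/n_z = −0.86721 and ∂z/∂y = −n_y/n_z = −0.27190.
Unit vector along 320° is (sin 320°, cos 320°) = (-0.6428, 0.7660).
Slope in that direction = a·(-0.6428) + b·(0.7660) = 0.34915.
Apparent dip = arctan|0.34915| = 19.2° (true dip is 42.3°, so apparent ≤ true as expected).

19.2°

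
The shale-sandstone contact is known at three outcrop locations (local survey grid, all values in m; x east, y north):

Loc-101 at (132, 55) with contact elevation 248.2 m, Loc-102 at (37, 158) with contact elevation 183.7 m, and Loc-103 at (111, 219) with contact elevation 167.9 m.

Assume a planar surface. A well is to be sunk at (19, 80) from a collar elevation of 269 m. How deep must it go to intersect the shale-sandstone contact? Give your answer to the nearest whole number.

52 m

Two edge vectors: Loc-101→Loc-102 = (-95, 103, -64.5), Loc-101→Loc-103 = (-21, 164, -80.3).
Normal n = (Loc-101→Loc-102) × (Loc-101→Loc-103) = (2307.1, -6274, -13417).
So ∂z/∂x = −n_x/n_z = 0.17195 and ∂z/∂y = −n_y/n_z = −0.46762.
Intercept c from Loc-101: 248.2 − 22.70 + 25.72 = 251.22.
At (19, 80): z_contact = 3.3 − 37.4 + 251.22 = 217.1 m.
Depth below ground = 269 − 217.1 = 52 m.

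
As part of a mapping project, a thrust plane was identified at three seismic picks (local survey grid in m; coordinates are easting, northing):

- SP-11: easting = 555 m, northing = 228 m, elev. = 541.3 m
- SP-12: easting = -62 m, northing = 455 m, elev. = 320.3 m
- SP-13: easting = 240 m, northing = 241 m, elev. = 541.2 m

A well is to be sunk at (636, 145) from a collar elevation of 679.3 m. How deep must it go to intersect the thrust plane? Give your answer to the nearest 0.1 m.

50.7 m

Two edge vectors: SP-11→SP-12 = (-617, 227, -221), SP-11→SP-13 = (-315, 13, -0.1).
Normal n = (SP-11→SP-12) × (SP-11→SP-13) = (2850.3, 69553.3, 63484).
So ∂z/∂easting = −n_x/n_z = −0.04490 and ∂z/∂northing = −n_y/n_z = −1.09560.
Intercept c from SP-11: 541.3 + 24.92 + 249.80 = 816.02.
At (636, 145): z_contact = −28.56 − 158.86 + 816.02 = 628.60 m.
Depth below ground = 679.3 − 628.60 = 50.7 m.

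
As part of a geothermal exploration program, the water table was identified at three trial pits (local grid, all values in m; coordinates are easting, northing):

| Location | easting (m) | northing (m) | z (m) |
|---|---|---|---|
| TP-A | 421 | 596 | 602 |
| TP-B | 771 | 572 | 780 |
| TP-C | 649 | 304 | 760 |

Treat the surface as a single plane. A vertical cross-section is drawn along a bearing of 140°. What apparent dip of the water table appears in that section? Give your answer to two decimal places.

23.59°

Let the plane be z = a·easting + b·northing + c.
TP-B−TP-A: 350a − 24b = 178;  TP-C−TP-A: 228a − 292b = 158.
Solving gives a = 0.49814, b = −0.15214.
Unit vector along 140° is (sin 140°, cos 140°) = (0.6428, -0.7660).
Slope in that direction = a·(0.6428) + b·(-0.7660) = 0.43674.
Apparent dip = arctan|0.43674| = 23.59° (true dip is 27.5°, so apparent ≤ true as expected).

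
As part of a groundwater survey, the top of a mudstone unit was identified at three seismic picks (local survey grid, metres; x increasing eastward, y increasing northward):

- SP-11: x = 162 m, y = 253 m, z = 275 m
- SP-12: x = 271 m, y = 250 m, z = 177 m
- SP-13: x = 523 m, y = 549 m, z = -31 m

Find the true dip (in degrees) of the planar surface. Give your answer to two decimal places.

41.97°

Two edge vectors: SP-11→SP-12 = (109, -3, -98), SP-11→SP-13 = (361, 296, -306).
Normal n = (SP-11→SP-12) × (SP-11→SP-13) = (29926, -2024, 33347).
So ∂z/∂x = −n_x/n_z = −0.89741 and ∂z/∂y = −n_y/n_z = 0.06070.
Gradient magnitude |∇z| = √(a² + b²) = √(0.80535 + 0.00368) = 0.89946.
True dip = arctan(0.89946) = 41.97°, dipping toward E (azimuth ≈ 094°).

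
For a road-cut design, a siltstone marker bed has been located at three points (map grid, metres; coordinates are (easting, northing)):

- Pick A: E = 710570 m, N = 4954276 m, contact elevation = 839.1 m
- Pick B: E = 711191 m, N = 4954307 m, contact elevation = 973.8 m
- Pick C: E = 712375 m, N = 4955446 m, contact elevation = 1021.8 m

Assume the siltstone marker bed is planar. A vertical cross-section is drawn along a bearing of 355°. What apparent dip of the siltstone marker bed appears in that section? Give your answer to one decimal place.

Two edge vectors: Pick A→Pick B = (621, 31, 134.7), Pick A→Pick C = (1805, 1170, 182.7).
Normal n = (Pick A→Pick B) × (Pick A→Pick C) = (-151935.3, 129676.8, 670615).
So ∂z/∂E = −n_x/n_z = 0.22656 and ∂z/∂N = −n_y/n_z = −0.19337.
Unit vector along 355° is (sin 355°, cos 355°) = (-0.0872, 0.9962).
Slope in that direction = a·(-0.0872) + b·(0.9962) = −0.21238.
Apparent dip = arctan|0.21238| = 12.0° (true dip is 16.6°, so apparent ≤ true as expected).

12.0°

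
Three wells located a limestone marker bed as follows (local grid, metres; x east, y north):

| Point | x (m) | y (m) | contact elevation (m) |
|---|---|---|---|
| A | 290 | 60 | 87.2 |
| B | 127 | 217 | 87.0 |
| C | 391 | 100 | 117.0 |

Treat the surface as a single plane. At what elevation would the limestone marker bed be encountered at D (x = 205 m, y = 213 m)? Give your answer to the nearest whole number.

102 m

Let the plane be z = a·x + b·y + c.
B−A: −163a + 157b = −0.2;  C−A: 101a + 40b = 29.8.
Solving gives a = 0.20944, b = 0.21617.
Then c = 87.2 − a·290 − b·60 = 13.49.
At (205, 213): z = 42.9 + 46.0 + 13.49 = 102.5 m.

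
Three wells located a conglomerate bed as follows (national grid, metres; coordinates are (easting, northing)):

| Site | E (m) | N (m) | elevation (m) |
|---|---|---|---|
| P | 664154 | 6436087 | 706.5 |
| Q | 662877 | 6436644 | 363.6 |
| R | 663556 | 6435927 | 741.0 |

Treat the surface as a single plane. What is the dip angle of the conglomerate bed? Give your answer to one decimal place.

25.1°

Let the plane be z = a·E + b·N + c.
Q−P: −1277a + 557b = −342.9;  R−P: −598a − 160b = 34.5.
Solving gives a = 0.06633, b = −0.46354.
Gradient magnitude |∇z| = √(a² + b²) = √(0.00440 + 0.21487) = 0.46826.
True dip = arctan(0.46826) = 25.1°, dipping toward N (azimuth ≈ 352°).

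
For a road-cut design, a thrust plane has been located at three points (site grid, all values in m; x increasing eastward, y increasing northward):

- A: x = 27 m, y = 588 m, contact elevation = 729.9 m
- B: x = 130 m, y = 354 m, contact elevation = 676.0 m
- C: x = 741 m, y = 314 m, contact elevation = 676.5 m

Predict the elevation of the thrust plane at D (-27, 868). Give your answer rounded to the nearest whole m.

Let the plane be z = a·x + b·y + c.
B−A: 103a − 234b = −53.9;  C−A: 714a − 274b = −53.4.
Solving gives a = 0.01637, b = 0.23755.
Then c = 729.9 − a·27 − b·588 = 589.78.
At (-27, 868): z = −0.4 + 206.2 + 589.78 = 795.5 m.

796 m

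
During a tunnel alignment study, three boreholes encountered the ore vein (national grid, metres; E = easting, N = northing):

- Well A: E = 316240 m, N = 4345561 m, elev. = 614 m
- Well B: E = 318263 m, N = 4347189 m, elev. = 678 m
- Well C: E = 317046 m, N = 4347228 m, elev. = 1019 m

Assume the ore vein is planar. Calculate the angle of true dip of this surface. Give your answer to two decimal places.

Let the plane be z = a·E + b·N + c.
Well B−Well A: 2023a + 1628b = 64;  Well C−Well A: 806a + 1667b = 405.
Solving gives a = −0.26826, b = 0.37265.
Gradient magnitude |∇z| = √(a² + b²) = √(0.07196 + 0.13887) = 0.45916.
True dip = arctan(0.45916) = 24.66°, dipping toward SE (azimuth ≈ 144°).

24.66°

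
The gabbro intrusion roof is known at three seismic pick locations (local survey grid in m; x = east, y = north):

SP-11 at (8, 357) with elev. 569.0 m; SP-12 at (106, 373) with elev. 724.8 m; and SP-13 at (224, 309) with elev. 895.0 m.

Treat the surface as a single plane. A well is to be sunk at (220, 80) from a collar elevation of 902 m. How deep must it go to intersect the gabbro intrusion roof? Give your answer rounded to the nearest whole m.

Let the plane be z = a·x + b·y + c.
SP-12−SP-11: 98a + 16b = 155.8;  SP-13−SP-11: 216a − 48b = 326.
Solving gives a = 1.55569, b = 0.20892.
Then c = 569 − a·8 − b·357 = 481.97.
At (220, 80): z_contact = 342.3 + 16.7 + 481.97 = 840.9 m.
Depth below ground = 902 − 840.9 = 61 m.

61 m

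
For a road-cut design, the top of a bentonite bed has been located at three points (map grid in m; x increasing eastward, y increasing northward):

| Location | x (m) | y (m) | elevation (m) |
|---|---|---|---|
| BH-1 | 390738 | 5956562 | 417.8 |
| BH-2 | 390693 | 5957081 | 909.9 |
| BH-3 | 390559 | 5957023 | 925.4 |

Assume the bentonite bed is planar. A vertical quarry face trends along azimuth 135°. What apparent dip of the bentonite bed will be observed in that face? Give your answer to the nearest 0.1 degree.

44.9°

Two edge vectors: BH-1→BH-2 = (-45, 519, 492.1), BH-1→BH-3 = (-179, 461, 507.6).
Normal n = (BH-1→BH-2) × (BH-1→BH-3) = (36586.3, -65243.9, 72156).
So ∂z/∂x = −n_x/n_z = −0.50704 and ∂z/∂y = −n_y/n_z = 0.90421.
Unit vector along 135° is (sin 135°, cos 135°) = (0.7071, -0.7071).
Slope in that direction = a·(0.7071) + b·(-0.7071) = −0.99790.
Apparent dip = arctan|0.99790| = 44.9° (true dip is 46.0°, so apparent ≤ true as expected).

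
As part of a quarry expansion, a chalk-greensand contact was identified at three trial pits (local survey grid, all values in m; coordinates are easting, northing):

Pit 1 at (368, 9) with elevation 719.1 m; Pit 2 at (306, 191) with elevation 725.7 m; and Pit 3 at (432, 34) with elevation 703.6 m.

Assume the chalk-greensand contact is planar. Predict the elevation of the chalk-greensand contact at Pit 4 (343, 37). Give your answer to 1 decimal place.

Two edge vectors: Pit 1→Pit 2 = (-62, 182, 6.6), Pit 1→Pit 3 = (64, 25, -15.5).
Normal n = (Pit 1→Pit 2) × (Pit 1→Pit 3) = (-2986, -538.6, -13198).
So ∂z/∂easting = −n_x/n_z = −0.22625 and ∂z/∂northing = −n_y/n_z = −0.04081.
Intercept c from Pit 1: 719.1 + 83.26 + 0.37 = 802.73.
At (343, 37): z = −77.6 − 1.5 + 802.73 = 723.6 m.

723.6 m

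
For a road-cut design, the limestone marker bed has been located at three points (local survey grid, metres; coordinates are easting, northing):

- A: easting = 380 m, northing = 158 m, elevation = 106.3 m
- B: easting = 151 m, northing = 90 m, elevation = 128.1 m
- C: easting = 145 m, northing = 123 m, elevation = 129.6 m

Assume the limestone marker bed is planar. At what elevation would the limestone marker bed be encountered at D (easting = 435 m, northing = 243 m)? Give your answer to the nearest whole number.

103 m

Two edge vectors: A→B = (-229, -68, 21.8), A→C = (-235, -35, 23.3).
Normal n = (A→B) × (A→C) = (-821.4, 212.7, -7965).
So ∂z/∂easting = −n_x/n_z = −0.10313 and ∂z/∂northing = −n_y/n_z = 0.02670.
Intercept c from A: 106.3 + 39.19 − 4.22 = 141.27.
At (435, 243): z = −44.9 + 6.5 + 141.27 = 102.9 m.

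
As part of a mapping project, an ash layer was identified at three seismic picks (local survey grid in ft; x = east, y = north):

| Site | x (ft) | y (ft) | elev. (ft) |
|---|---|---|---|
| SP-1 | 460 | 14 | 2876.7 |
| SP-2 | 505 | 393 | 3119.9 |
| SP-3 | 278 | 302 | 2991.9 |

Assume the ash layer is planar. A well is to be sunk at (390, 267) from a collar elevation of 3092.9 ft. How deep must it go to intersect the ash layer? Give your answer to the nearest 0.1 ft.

86.1 ft

Let the plane be z = a·x + b·y + c.
SP-2−SP-1: 45a + 379b = 243.2;  SP-3−SP-1: −182a + 288b = 115.2.
Solving gives a = 0.32196, b = 0.60346.
Then c = 2876.7 − a·460 − b·14 = 2720.15.
At (390, 267): z_contact = 125.56 + 161.12 + 2720.15 = 3006.84 ft.
Depth below ground = 3092.9 − 3006.84 = 86.1 ft.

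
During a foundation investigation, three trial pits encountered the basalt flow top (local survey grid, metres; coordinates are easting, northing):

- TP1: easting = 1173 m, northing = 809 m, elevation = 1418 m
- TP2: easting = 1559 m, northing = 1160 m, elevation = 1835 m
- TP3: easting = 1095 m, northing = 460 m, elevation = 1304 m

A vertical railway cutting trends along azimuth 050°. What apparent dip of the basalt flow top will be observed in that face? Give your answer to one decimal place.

39.4°

Let the plane be z = a·easting + b·northing + c.
TP2−TP1: 386a + 351b = 417;  TP3−TP1: −78a − 349b = −114.
Solving gives a = 0.98307, b = 0.10694.
Unit vector along 050° is (sin 50°, cos 50°) = (0.7660, 0.6428).
Slope in that direction = a·(0.7660) + b·(0.6428) = 0.82181.
Apparent dip = arctan|0.82181| = 39.4° (true dip is 44.7°, so apparent ≤ true as expected).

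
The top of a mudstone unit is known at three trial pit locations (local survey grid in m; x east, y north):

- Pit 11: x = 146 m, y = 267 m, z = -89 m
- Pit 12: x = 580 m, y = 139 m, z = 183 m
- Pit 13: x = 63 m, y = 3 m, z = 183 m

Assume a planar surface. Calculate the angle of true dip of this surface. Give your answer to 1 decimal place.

49.3°

Let the plane be z = a·x + b·y + c.
Pit 12−Pit 11: 434a − 128b = 272;  Pit 13−Pit 11: −83a − 264b = 272.
Solving gives a = 0.29546, b = −1.12319.
Gradient magnitude |∇z| = √(a² + b²) = √(0.08730 + 1.26157) = 1.16141.
True dip = arctan(1.16141) = 49.3°, dipping toward NNW (azimuth ≈ 345°).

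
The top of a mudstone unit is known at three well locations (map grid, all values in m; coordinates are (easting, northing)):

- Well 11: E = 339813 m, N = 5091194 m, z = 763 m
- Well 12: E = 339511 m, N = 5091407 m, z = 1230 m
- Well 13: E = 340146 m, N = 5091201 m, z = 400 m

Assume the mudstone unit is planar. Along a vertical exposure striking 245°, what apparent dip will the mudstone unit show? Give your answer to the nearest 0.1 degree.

36.3°

Two edge vectors: Well 11→Well 12 = (-302, 213, 467), Well 11→Well 13 = (333, 7, -363).
Normal n = (Well 11→Well 12) × (Well 11→Well 13) = (-80588, 45885, -73043).
So ∂z/∂E = −n_x/n_z = −1.10330 and ∂z/∂N = −n_y/n_z = 0.62819.
Unit vector along 245° is (sin 245°, cos 245°) = (-0.9063, -0.4226).
Slope in that direction = a·(-0.9063) + b·(-0.4226) = 0.73444.
Apparent dip = arctan|0.73444| = 36.3° (true dip is 51.8°, so apparent ≤ true as expected).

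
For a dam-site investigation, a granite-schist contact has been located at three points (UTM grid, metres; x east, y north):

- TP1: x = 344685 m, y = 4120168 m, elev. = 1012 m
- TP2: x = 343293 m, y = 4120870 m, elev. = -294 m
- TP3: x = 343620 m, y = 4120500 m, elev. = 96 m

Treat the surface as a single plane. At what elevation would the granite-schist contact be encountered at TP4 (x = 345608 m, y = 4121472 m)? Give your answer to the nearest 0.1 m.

Let the plane be z = a·x + b·y + c.
TP2−TP1: −1392a + 702b = −1306;  TP3−TP1: −1065a + 332b = −916.
Solving gives a = 0.733626167, b = −0.405687144.
Then c = 1012 − a·344685 − b·4120168 = 1419641.25.
At (345608, 4121472): z = 253547.1 − 1672028.2 + 1419641.25 = 1160.1 m.

1160.1 m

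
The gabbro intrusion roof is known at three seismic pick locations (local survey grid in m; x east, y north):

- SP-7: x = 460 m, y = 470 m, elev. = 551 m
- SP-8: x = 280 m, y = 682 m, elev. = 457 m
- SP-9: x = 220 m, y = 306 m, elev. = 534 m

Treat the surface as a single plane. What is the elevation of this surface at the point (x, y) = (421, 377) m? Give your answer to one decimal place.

564.3 m

Let the plane be z = a·x + b·y + c.
SP-8−SP-7: −180a + 212b = −94;  SP-9−SP-7: −240a − 164b = −17.
Solving gives a = 0.23657, b = −0.24254.
Then c = 551 − a·460 − b·470 = 556.17.
At (421, 377): z = 99.6 − 91.4 + 556.17 = 564.3 m.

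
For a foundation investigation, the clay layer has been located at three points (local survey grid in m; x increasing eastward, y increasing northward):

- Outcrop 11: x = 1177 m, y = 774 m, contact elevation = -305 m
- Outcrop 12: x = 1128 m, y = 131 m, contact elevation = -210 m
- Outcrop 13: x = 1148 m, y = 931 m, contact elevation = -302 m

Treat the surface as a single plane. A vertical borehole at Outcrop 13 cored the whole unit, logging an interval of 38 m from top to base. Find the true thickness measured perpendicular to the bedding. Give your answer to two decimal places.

31.90 m

Two edge vectors: Outcrop 11→Outcrop 12 = (-49, -643, 95), Outcrop 11→Outcrop 13 = (-29, 157, 3).
Normal n = (Outcrop 11→Outcrop 12) × (Outcrop 11→Outcrop 13) = (-16844, -2608, -26340).
So ∂z/∂x = −n_x/n_z = −0.63948 and ∂z/∂y = −n_y/n_z = −0.09901.
|∇z| = √(a²+b²) = 0.64710, so dip δ = arctan(0.64710) = 32.91°.
True thickness = vertical thickness × cos δ = 38 × cos 32.91° = 31.90 m.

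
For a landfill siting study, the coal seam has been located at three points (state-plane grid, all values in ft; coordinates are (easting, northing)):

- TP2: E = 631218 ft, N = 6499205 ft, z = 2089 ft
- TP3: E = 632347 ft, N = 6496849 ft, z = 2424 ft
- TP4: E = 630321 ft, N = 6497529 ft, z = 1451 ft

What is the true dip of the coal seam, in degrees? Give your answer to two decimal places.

27.74°

Let the plane be z = a·E + b·N + c.
TP3−TP2: 1129a − 2356b = 335;  TP4−TP2: −897a − 1676b = −638.
Solving gives a = 0.51543, b = 0.10481.
Gradient magnitude |∇z| = √(a² + b²) = √(0.26567 + 0.01098) = 0.52598.
True dip = arctan(0.52598) = 27.74°, dipping toward WSW (azimuth ≈ 259°).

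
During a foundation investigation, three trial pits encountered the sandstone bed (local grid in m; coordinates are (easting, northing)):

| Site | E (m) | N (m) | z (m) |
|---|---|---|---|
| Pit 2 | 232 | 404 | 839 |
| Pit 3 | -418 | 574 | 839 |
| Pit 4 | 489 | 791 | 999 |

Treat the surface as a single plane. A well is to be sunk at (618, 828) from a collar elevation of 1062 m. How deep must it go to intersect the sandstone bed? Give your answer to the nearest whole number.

38 m

Two edge vectors: Pit 2→Pit 3 = (-650, 170, 0), Pit 2→Pit 4 = (257, 387, 160).
Normal n = (Pit 2→Pit 3) × (Pit 2→Pit 4) = (27200, 104000, -295240).
So ∂z/∂E = −n_x/n_z = 0.09213 and ∂z/∂N = −n_y/n_z = 0.35226.
Intercept c from Pit 2: 839 − 21.37 − 142.31 = 675.31.
At (618, 828): z_contact = 56.9 + 291.7 + 675.31 = 1023.9 m.
Depth below ground = 1062 − 1023.9 = 38 m.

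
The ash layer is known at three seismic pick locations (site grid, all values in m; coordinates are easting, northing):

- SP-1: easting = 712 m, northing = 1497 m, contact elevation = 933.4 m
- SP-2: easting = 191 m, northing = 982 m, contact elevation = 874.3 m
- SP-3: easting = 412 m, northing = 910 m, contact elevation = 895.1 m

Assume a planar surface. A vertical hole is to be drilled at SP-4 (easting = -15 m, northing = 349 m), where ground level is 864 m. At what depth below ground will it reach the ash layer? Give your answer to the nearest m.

Two edge vectors: SP-1→SP-2 = (-521, -515, -59.1), SP-1→SP-3 = (-300, -587, -38.3).
Normal n = (SP-1→SP-2) × (SP-1→SP-3) = (-14967.2, -2224.3, 151327).
So ∂z/∂easting = −n_x/n_z = 0.09891 and ∂z/∂northing = −n_y/n_z = 0.01470.
Intercept c from SP-1: 933.4 − 70.42 − 22.00 = 840.97.
At (-15, 349): z_contact = −1.5 + 5.1 + 840.97 = 844.6 m.
Depth below ground = 864 − 844.6 = 19 m.

19 m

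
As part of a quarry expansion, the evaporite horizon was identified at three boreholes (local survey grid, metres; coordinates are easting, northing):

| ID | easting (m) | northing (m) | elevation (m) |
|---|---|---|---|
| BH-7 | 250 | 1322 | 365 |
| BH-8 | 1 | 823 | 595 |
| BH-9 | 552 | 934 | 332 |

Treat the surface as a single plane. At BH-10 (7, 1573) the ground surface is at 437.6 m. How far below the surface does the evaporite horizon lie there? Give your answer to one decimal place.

30.9 m

Let the plane be z = a·easting + b·northing + c.
BH-8−BH-7: −249a − 499b = 230;  BH-9−BH-7: 302a − 388b = −33.
Solving gives a = −0.427427, b = −0.247637.
Then c = 365 − a·250 − b·1322 = 799.23.
At (7, 1573): z_contact = −2.99 − 389.53 + 799.23 = 406.71 m.
Depth below ground = 437.6 − 406.71 = 30.9 m.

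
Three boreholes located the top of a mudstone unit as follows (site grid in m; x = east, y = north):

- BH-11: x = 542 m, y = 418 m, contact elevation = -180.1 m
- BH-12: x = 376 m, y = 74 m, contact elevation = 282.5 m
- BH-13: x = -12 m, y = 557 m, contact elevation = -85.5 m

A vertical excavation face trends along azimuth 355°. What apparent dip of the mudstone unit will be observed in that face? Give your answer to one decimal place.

Let the plane be z = a·x + b·y + c.
BH-12−BH-11: −166a − 344b = 462.6;  BH-13−BH-11: −554a + 139b = 94.6.
Solving gives a = −0.45328, b = −1.12603.
Unit vector along 355° is (sin 355°, cos 355°) = (-0.0872, 0.9962).
Slope in that direction = a·(-0.0872) + b·(0.9962) = −1.08224.
Apparent dip = arctan|1.08224| = 47.3° (true dip is 50.5°, so apparent ≤ true as expected).

47.3°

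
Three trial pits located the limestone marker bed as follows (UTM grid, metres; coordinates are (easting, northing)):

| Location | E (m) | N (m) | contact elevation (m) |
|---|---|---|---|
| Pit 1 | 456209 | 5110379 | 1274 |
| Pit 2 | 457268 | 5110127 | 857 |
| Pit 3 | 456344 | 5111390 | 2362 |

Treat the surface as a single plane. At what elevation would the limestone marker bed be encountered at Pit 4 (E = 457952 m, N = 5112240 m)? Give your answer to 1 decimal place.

Two edge vectors: Pit 1→Pit 2 = (1059, -252, -417), Pit 1→Pit 3 = (135, 1011, 1088).
Normal n = (Pit 1→Pit 2) × (Pit 1→Pit 3) = (147411, -1208487, 1104669).
So ∂z/∂E = −n_x/n_z = −0.133443593 and ∂z/∂N = −n_y/n_z = 1.093981093.
Intercept c from Pit 1: 1274 + 60878.17 − 5590658.00 = −5528505.84.
At (457952, 5112240): z = −61110.8 + 5592693.9 − 5528505.84 = 3077.3 m.

3077.3 m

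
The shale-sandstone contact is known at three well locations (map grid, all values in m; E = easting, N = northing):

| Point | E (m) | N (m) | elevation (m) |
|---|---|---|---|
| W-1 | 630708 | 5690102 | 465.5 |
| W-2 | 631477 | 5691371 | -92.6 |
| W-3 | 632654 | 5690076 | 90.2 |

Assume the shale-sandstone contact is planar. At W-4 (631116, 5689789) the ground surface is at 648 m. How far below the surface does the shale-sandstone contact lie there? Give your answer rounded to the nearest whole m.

163 m

Let the plane be z = a·E + b·N + c.
W-2−W-1: 769a + 1269b = −558.1;  W-3−W-1: 1946a − 26b = −375.3.
Solving gives a = −0.19713702, b = −0.32033226.
Then c = 465.5 − a·630708 − b·5690102 = 1947524.60.
At (631116, 5689789): z_contact = −124416.3 − 1822622.9 + 1947524.60 = 485.3 m.
Depth below ground = 648 − 485.3 = 163 m.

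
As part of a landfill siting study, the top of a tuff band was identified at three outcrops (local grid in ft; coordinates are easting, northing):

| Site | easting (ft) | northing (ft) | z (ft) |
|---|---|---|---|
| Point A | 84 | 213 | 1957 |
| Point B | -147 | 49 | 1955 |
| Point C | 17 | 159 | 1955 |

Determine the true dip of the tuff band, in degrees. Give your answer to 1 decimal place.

14.9°

Let the plane be z = a·easting + b·northing + c.
Point B−Point A: −231a − 164b = −2;  Point C−Point A: −67a − 54b = −2.
Solving gives a = −0.14805, b = 0.22073.
Gradient magnitude |∇z| = √(a² + b²) = √(0.02192 + 0.04872) = 0.26578.
True dip = arctan(0.26578) = 14.9°, dipping toward SE (azimuth ≈ 146°).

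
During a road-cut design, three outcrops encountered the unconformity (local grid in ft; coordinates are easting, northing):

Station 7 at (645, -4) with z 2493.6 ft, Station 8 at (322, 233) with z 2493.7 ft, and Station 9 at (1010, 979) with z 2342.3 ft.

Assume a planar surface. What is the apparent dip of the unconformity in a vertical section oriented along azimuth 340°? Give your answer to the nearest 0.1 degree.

4.8°

Two edge vectors: Station 7→Station 8 = (-323, 237, 0.1), Station 7→Station 9 = (365, 983, -151.3).
Normal n = (Station 7→Station 8) × (Station 7→Station 9) = (-35956.4, -48833.4, -404014).
So ∂z/∂easting = −n_x/n_z = −0.08900 and ∂z/∂northing = −n_y/n_z = −0.12087.
Unit vector along 340° is (sin 340°, cos 340°) = (-0.3420, 0.9397).
Slope in that direction = a·(-0.3420) + b·(0.9397) = −0.08314.
Apparent dip = arctan|0.08314| = 4.8° (true dip is 8.5°, so apparent ≤ true as expected).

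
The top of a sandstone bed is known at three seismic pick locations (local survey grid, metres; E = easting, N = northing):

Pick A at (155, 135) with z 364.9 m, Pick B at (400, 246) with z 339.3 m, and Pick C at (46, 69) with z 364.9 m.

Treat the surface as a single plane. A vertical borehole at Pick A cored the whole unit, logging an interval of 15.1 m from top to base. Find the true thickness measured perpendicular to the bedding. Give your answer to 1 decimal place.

11.8 m

Let the plane be z = a·E + b·N + c.
Pick B−Pick A: 245a + 111b = −25.6;  Pick C−Pick A: −109a − 66b = 0.
Solving gives a = −0.41503, b = 0.68543.
|∇z| = √(a²+b²) = 0.80129, so dip δ = arctan(0.80129) = 38.70°.
True thickness = vertical thickness × cos δ = 15.1 × cos 38.70° = 11.8 m.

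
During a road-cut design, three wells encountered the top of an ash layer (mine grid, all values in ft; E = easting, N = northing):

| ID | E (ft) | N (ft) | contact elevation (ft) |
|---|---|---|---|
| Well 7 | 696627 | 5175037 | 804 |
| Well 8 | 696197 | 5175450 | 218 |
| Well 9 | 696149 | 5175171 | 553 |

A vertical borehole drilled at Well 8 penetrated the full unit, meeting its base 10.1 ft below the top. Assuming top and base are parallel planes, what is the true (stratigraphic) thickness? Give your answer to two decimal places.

6.33 ft

Let the plane be z = a·E + b·N + c.
Well 8−Well 7: −430a + 413b = −586;  Well 9−Well 7: −478a + 134b = −251.
Solving gives a = 0.17983, b = −1.23166.
|∇z| = √(a²+b²) = 1.24471, so dip δ = arctan(1.24471) = 51.22°.
True thickness = vertical thickness × cos δ = 10.1 × cos 51.22° = 6.33 ft.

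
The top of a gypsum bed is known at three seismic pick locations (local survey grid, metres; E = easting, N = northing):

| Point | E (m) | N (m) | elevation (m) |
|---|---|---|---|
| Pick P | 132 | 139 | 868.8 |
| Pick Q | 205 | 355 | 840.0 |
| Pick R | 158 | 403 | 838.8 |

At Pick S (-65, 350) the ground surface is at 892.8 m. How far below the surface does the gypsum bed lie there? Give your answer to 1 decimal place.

30.1 m

Two edge vectors: Pick P→Pick Q = (73, 216, -28.8), Pick P→Pick R = (26, 264, -30).
Normal n = (Pick P→Pick Q) × (Pick P→Pick R) = (1123.2, 1441.2, 13656).
So ∂z/∂E = −n_x/n_z = −0.08225 and ∂z/∂N = −n_y/n_z = −0.10554.
Intercept c from Pick P: 868.8 + 10.86 + 14.67 = 894.33.
At (-65, 350): z_contact = 5.35 − 36.94 + 894.33 = 862.74 m.
Depth below ground = 892.8 − 862.74 = 30.1 m.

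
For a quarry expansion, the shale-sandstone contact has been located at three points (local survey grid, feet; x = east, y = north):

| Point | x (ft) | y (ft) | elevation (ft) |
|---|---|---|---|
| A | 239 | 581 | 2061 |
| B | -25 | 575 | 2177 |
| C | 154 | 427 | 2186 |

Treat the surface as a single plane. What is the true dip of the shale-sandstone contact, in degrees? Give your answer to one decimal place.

35.6°

Two edge vectors: A→B = (-264, -6, 116), A→C = (-85, -154, 125).
Normal n = (A→B) × (A→C) = (17114, 23140, 40146).
So ∂z/∂x = −n_x/n_z = −0.42629 and ∂z/∂y = −n_y/n_z = −0.57640.
Gradient magnitude |∇z| = √(a² + b²) = √(0.18173 + 0.33223) = 0.71691.
True dip = arctan(0.71691) = 35.6°, dipping toward NE (azimuth ≈ 036°).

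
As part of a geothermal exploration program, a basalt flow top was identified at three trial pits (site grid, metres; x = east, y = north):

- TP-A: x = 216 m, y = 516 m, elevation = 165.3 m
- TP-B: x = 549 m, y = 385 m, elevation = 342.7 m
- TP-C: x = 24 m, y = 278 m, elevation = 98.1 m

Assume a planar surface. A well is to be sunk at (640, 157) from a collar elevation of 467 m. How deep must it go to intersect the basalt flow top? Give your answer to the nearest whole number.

54 m

Let the plane be z = a·x + b·y + c.
TP-B−TP-A: 333a − 131b = 177.4;  TP-C−TP-A: −192a − 238b = −67.2.
Solving gives a = 0.48871, b = −0.11190.
Then c = 165.3 − a·216 − b·516 = 117.48.
At (640, 157): z_contact = 312.8 − 17.6 + 117.48 = 412.7 m.
Depth below ground = 467 − 412.7 = 54 m.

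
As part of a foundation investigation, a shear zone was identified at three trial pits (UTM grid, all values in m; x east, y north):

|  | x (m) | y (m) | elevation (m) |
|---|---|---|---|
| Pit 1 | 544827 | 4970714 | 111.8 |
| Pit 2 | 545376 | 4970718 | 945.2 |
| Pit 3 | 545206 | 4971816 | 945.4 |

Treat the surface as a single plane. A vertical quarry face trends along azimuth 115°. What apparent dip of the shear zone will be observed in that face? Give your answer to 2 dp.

Let the plane be z = a·x + b·y + c.
Pit 2−Pit 1: 549a + 4b = 833.4;  Pit 3−Pit 1: 379a + 1102b = 833.6.
Solving gives a = 1.51632, b = 0.23495.
Unit vector along 115° is (sin 115°, cos 115°) = (0.9063, -0.4226).
Slope in that direction = a·(0.9063) + b·(-0.4226) = 1.27496.
Apparent dip = arctan|1.27496| = 51.89° (true dip is 56.9°, so apparent ≤ true as expected).

51.89°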